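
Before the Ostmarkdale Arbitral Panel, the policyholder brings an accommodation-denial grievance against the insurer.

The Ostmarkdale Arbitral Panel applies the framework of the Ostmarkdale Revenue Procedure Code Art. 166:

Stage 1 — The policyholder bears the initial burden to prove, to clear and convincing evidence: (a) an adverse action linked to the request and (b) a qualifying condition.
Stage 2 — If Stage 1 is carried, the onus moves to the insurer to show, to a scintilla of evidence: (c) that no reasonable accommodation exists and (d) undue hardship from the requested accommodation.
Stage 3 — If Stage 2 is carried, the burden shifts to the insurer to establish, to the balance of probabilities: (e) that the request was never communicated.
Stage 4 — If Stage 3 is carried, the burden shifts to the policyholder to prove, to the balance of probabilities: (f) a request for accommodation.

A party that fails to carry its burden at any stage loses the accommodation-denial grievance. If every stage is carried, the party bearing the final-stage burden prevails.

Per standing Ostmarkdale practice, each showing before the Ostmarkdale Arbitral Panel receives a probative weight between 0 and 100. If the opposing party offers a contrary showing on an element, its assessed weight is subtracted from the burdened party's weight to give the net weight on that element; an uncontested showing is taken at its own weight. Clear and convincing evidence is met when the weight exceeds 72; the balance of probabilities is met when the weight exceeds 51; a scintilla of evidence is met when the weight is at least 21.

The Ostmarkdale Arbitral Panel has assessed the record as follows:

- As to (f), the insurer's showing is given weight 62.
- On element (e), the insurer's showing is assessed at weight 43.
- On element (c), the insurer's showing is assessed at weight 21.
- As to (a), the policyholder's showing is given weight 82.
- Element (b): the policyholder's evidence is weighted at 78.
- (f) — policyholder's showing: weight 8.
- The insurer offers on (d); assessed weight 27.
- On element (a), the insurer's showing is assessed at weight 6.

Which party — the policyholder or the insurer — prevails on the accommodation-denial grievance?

Stage 1 (policyholder, clear and convincing evidence, weight exceeds 72): (a) net 82−6=76 > 72 — meets; (b) 78 > 72 — meets.
  Stage 1 carried; the burden shifts to the insurer.
Stage 2 (insurer, a scintilla of evidence, weight is at least 21): (c) 21 ≥ 21 — meets; (d) 27 ≥ 21 — meets.
  Stage 2 carried; the burden remains with the insurer.
Stage 3 (insurer, the balance of probabilities, weight exceeds 51): (e) 43 ≤ 51 — fails.
  The insurer does not carry Stage 3.
So the policyholder prevails.

policyholder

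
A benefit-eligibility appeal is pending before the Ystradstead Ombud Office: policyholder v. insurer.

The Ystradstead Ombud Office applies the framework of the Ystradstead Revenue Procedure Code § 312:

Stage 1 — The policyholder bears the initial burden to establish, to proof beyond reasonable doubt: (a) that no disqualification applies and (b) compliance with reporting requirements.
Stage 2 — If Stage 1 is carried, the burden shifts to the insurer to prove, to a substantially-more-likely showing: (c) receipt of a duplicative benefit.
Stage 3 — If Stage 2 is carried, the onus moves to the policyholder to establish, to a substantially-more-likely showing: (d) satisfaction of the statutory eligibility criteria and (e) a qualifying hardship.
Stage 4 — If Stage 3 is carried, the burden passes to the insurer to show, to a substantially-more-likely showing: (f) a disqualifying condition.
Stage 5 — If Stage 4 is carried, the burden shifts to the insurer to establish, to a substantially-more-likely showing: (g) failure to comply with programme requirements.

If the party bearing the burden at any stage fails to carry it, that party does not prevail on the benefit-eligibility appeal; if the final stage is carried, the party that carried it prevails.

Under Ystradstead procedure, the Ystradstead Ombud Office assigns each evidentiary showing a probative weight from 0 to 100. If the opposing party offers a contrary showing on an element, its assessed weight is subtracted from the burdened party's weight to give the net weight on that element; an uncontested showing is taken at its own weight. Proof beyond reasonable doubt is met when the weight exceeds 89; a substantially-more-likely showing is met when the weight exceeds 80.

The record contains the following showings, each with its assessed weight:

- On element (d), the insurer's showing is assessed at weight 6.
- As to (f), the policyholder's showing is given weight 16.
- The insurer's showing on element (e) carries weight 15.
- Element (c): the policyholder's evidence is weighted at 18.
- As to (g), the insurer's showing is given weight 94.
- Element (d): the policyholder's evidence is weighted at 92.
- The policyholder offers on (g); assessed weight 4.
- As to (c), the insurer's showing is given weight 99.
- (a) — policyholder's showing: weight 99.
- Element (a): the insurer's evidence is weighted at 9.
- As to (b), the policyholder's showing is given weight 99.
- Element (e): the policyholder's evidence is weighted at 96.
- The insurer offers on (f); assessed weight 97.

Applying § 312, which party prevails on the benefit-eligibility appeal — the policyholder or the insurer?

insurer

At Stage 1 the policyholder must meet proof beyond reasonable doubt (weight exceeds 89): on (a) the weight is 99 less the opposing 9 gives net 90, which does exceed 89, so (a) meets the standard; on (b) the weight is 99, > 89, so (b) meets the standard.
  All elements met. The burden passes to the insurer.
At Stage 2 the insurer must meet a substantially-more-likely showing (weight exceeds 80): on (c) the weight is 99 less the opposing 18 gives net 81, > 80, so (c) meets the standard.
  The insurer carries Stage 2; the policyholder now bears the burden.
At Stage 3 the policyholder must meet a substantially-more-likely showing (weight exceeds 80): on (d) the weight is 92 less the opposing 6 gives net 86, which does exceed 80, so (d) meets the standard; on (e) the weight is 96 less the opposing 15 gives net 81, which does exceed 80, so (e) meets the standard.
  Stage 3 is satisfied; the onus moves to the insurer.
At Stage 4 the insurer must meet a substantially-more-likely showing (weight exceeds 80): on (f) the weight is 97 less the opposing 16 gives net 81, which does exceed 80, so (f) meets the standard.
  All elements met. The insurer retains the burden for Stage 5.
At Stage 5 the insurer must meet a substantially-more-likely showing (weight exceeds 80): on (g) the weight is 94 less the opposing 4 gives net 90, > 80, so (g) meets the standard.
  Stage 5 carried; the final stage is satisfied.
Every stage carried; the insurer prevails.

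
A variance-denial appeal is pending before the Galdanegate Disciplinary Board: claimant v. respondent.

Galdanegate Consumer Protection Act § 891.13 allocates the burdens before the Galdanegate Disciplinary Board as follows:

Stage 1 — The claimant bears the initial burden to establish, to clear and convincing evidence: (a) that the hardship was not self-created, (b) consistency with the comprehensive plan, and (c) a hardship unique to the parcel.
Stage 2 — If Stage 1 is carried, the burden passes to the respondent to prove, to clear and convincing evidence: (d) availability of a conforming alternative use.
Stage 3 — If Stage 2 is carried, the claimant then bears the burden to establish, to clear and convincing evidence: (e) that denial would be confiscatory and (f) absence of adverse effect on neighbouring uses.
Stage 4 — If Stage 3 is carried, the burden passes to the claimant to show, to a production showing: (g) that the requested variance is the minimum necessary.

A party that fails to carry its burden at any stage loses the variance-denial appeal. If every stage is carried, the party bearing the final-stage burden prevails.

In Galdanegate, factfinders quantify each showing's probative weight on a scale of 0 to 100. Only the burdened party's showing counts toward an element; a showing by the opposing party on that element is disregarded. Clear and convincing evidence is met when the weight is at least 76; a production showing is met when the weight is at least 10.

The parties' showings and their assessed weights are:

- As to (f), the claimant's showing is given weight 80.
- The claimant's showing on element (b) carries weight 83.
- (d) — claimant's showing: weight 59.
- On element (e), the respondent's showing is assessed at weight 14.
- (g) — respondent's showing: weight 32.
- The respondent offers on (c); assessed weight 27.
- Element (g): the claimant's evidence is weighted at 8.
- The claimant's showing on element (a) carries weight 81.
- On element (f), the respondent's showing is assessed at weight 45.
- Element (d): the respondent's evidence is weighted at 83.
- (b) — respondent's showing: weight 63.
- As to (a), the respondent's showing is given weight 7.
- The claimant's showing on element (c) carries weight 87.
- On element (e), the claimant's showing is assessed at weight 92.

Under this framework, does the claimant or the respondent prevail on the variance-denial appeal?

respondent

At Stage 1 the claimant must meet clear and convincing evidence (weight is at least 76): on (a) the weight is 81 (the respondent's 7 is given no effect), which does reach 76, so (a) meets the standard; on (b) the weight is 83 (the respondent's 63 is given no effect), which does reach 76, so (b) meets the standard; on (c) the weight is 87 (the respondent's 27 is given no effect), ≥ 76, so (c) meets the standard.
  Stage 1 is satisfied; the onus moves to the respondent.
At Stage 2 the respondent must meet clear and convincing evidence (weight is at least 76): on (d) the weight is 83 (the claimant's 59 is given no effect), ≥ 76, so (d) meets the standard.
  Stage 2 carried; the burden shifts to the claimant.
At Stage 3 the claimant must meet clear and convincing evidence (weight is at least 76): on (e) the weight is 92 (the respondent's 14 is given no effect), which does reach 76, so (e) meets the standard; on (f) the weight is 80 (the respondent's 45 is given no effect), which does reach 76, so (f) meets the standard.
  Stage 3 carried; the burden remains with the claimant.
At Stage 4 the claimant must meet a production showing (weight is at least 10): on (g) the weight is 8 (the respondent's 32 is given no effect), < 10, so (g) does not meet the standard.
  Stage 4 not carried; the claimant fails its burden.
The respondent prevails.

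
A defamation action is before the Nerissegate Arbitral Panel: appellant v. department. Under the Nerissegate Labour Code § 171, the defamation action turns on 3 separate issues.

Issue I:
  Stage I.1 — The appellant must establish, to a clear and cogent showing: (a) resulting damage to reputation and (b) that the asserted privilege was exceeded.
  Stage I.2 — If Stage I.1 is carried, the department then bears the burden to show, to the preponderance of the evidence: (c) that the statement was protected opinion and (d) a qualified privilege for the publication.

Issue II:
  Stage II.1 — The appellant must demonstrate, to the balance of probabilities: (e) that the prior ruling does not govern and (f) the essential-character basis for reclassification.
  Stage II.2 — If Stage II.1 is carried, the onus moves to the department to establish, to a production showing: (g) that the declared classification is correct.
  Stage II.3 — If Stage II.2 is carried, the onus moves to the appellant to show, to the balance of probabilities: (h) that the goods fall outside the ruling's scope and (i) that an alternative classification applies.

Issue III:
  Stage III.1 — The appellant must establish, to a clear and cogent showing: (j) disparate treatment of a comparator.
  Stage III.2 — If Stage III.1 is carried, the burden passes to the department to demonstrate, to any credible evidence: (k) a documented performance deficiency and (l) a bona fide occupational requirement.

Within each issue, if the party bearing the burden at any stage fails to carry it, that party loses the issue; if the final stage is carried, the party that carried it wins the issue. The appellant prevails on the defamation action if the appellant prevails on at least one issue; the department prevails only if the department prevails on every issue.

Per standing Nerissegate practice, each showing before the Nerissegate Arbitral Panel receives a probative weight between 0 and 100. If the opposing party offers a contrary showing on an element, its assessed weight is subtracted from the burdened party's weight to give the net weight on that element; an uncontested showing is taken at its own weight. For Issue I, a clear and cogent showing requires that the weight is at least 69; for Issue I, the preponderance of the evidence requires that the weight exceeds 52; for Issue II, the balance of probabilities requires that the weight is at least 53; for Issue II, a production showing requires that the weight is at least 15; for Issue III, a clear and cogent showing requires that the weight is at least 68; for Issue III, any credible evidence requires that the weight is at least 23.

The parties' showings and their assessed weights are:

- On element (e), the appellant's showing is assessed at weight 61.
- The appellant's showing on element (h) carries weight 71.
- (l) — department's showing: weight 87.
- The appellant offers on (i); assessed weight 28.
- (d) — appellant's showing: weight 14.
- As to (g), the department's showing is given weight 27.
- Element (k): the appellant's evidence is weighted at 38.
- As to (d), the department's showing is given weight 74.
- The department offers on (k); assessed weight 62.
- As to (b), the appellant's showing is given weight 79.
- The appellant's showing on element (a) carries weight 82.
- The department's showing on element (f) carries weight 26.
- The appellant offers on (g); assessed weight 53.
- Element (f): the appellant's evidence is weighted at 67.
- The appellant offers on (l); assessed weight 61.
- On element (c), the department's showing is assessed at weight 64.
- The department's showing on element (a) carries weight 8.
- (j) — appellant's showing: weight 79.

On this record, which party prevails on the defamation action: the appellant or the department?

— Issue I —
Stage I.1 — burden on appellant; standard: a clear and cogent showing (weight is at least 69).
    (a): 82 − 8 = 74 ≥ 69 [met]
    (b): 79 ≥ 69 [met]
  The appellant carries Stage I.1; the department now bears the burden.
Stage I.2 — burden on department; standard: the preponderance of the evidence (weight exceeds 52).
    (c): 64 > 52 [met]
    (d): 74 − 14 = 60 > 52 [met]
  Stage I.2 carried; the final stage is satisfied.
With every stage satisfied, the department prevails on this issue.
— Issue II —
Stage II.1 — burden on appellant; standard: the balance of probabilities (weight is at least 53).
    (e): 61 ≥ 53 [met]
    (f): 67 − 26 = 41 < 53 [not met]
  Not every element is met, so the appellant fails to carry Stage II.1.
The analysis ends at Stage II.1; the department prevails on this issue.
— Issue III —
Stage III.1 (appellant, a clear and cogent showing, weight is at least 68): (j) 79 ≥ 68 — meets.
  Stage III.1 carried; the burden shifts to the department.
Stage III.2 (department, any credible evidence, weight is at least 23): (k) net 62−38=24 ≥ 23 — meets; (l) net 87−61=26 ≥ 23 — meets.
  Stage III.2 carried; the final stage is satisfied.
All stages carried — the department prevails on this issue.
Per-issue: Issue I → department; Issue II → department; Issue III → department. The appellant must prevail on at least one issue; overall, the department prevails.

department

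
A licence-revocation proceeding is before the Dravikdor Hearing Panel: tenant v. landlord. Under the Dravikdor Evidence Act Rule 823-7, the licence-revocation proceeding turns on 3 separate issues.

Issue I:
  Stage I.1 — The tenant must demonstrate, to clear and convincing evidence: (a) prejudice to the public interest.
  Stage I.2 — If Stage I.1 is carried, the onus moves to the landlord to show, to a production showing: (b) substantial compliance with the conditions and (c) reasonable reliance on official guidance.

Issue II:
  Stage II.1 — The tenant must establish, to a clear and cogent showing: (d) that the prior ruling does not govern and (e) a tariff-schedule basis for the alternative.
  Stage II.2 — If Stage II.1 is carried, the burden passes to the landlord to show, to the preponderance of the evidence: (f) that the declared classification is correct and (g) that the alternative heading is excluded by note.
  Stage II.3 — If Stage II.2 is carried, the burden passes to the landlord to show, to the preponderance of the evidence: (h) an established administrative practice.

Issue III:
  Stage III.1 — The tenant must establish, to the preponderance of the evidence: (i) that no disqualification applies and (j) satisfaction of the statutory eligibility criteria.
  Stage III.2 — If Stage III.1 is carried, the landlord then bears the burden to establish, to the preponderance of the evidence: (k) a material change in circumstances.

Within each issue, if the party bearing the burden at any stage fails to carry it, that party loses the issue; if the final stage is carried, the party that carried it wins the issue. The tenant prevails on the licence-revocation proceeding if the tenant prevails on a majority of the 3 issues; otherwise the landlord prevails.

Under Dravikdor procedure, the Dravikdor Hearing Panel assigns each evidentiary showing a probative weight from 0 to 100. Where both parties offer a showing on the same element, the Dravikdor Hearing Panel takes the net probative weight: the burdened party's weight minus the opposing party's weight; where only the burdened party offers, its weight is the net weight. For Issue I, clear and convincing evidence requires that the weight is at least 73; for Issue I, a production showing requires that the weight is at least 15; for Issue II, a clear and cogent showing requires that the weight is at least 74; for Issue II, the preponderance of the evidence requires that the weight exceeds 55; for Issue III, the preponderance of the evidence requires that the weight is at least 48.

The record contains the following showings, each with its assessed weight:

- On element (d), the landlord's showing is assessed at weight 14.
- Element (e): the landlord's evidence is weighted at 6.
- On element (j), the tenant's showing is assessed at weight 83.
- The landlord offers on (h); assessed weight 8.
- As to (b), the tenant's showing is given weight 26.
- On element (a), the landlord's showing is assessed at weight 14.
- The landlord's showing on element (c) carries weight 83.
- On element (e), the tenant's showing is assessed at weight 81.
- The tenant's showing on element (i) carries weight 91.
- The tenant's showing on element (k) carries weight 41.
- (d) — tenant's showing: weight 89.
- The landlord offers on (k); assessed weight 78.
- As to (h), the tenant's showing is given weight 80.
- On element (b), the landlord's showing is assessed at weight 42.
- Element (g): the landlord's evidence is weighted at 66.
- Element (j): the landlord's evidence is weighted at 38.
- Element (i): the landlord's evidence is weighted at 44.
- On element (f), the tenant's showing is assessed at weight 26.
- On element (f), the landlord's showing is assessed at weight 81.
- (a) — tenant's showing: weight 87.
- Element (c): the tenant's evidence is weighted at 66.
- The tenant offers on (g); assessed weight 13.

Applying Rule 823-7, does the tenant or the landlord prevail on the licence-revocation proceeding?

— Issue I —
Stage I.1 (tenant, clear and convincing evidence, weight is at least 73): (a) net 87−14=73 ≥ 73 — meets.
  Stage I.1 carried; the burden shifts to the landlord.
Stage I.2 (landlord, a production showing, weight is at least 15): (b) net 42−26=16 ≥ 15 — meets; (c) net 83−66=17 ≥ 15 — meets.
  The landlord carries the last stage.
Every stage carried; the landlord prevails on this issue.
— Issue II —
At Stage II.1 the tenant must meet a clear and cogent showing (weight is at least 74): on (d) the weight is 89 less the opposing 14 gives net 75, ≥ 74, so (d) meets the standard; on (e) the weight is 81 less the opposing 6 gives net 75, which does reach 74, so (e) meets the standard.
  Stage II.1 carried; the burden shifts to the landlord.
At Stage II.2 the landlord must meet the preponderance of the evidence (weight exceeds 55): on (f) the weight is 81 less the opposing 26 gives net 55, ≤ 55, so (f) does not meet the standard; on (g) the weight is 66 less the opposing 13 gives net 53, which does not exceed 55, so (g) does not meet the standard.
  Stage II.2 not carried; the landlord fails its burden.
The analysis ends at Stage II.2; the tenant prevails on this issue.
— Issue III —
Stage III.1 — burden on tenant; standard: the preponderance of the evidence (weight is at least 48).
    (i): 91 − 44 = 47 < 48 [not met]
    (j): 83 − 38 = 45 < 48 [not met]
  Stage III.1 not carried; the tenant fails its burden.
So the landlord prevails on this issue.
Per-issue: Issue I → landlord; Issue II → tenant; Issue III → landlord. The tenant must prevail on a majority of issues; overall, the landlord prevails.

landlord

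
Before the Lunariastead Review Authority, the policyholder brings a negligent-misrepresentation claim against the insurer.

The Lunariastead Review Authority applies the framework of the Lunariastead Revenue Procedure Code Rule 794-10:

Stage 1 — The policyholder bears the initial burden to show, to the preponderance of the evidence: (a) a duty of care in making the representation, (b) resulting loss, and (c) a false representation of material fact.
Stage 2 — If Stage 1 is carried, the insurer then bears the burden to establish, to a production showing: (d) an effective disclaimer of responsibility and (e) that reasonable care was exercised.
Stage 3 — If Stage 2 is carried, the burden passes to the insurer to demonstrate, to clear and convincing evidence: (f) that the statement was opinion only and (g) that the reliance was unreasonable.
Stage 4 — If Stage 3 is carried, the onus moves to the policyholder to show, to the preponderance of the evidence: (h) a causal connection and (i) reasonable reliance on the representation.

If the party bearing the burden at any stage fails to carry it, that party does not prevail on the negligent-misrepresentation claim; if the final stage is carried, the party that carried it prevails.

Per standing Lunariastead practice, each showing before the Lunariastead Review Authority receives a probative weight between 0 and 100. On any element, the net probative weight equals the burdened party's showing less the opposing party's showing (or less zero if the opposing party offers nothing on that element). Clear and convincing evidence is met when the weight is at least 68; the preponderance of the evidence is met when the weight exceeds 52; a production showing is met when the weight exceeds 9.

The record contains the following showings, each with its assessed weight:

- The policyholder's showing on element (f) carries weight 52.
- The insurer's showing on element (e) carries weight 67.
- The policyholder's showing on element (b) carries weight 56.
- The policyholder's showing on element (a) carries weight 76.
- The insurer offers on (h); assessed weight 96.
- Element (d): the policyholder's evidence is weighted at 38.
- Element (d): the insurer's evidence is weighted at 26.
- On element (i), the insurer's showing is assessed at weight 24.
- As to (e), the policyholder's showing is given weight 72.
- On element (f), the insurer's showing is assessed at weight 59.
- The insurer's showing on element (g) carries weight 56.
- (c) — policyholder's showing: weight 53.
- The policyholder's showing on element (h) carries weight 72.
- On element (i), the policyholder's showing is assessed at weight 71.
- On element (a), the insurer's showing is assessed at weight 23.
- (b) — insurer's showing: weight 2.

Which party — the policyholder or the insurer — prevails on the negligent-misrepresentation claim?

Stage 1 (policyholder, the preponderance of the evidence, weight exceeds 52): (a) net 76−23=53 > 52 — meets; (b) net 56−2=54 > 52 — meets; (c) 53 > 52 — meets.
  Stage 1 is satisfied; the onus moves to the insurer.
Stage 2 (insurer, a production showing, weight exceeds 9): (d) net 26−38=-12 ≤ 9 — fails; (e) net 67−72=-5 ≤ 9 — fails.
  Stage 2 not carried; the insurer fails its burden.
So the policyholder prevails.

policyholder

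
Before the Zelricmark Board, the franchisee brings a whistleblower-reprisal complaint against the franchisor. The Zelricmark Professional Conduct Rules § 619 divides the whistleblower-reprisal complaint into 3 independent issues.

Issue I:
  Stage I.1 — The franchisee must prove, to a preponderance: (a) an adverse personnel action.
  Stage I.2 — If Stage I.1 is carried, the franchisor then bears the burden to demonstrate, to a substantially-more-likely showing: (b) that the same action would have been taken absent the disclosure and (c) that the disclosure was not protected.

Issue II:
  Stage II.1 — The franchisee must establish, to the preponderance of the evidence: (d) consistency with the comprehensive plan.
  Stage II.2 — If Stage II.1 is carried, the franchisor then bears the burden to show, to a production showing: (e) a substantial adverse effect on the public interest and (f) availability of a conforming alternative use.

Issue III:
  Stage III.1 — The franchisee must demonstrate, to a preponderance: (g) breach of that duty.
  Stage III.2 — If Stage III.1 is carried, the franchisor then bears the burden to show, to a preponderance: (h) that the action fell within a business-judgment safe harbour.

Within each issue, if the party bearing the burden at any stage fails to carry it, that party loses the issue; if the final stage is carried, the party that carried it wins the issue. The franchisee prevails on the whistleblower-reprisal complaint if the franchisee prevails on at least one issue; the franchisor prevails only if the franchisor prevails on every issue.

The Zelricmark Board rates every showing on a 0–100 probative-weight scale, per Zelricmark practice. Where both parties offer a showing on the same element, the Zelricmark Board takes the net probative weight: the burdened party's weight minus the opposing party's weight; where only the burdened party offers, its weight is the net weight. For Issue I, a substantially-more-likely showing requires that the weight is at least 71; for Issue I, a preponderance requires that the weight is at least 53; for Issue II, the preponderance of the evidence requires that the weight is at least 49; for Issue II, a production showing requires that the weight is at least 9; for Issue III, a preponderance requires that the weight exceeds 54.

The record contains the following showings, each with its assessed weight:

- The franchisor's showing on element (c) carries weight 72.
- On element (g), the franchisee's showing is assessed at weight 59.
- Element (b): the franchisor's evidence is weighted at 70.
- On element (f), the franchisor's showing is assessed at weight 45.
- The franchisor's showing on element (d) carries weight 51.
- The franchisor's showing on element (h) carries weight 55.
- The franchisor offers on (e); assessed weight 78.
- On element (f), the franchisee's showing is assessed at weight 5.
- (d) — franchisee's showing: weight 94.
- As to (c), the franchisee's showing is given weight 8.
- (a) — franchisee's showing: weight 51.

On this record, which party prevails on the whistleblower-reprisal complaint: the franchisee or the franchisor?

— Issue I —
Stage I.1 (franchisee, a preponderance, weight is at least 53): (a) 51 < 53 — fails.
  Stage I.1 not carried; the franchisee fails its burden.
The franchisor prevails on this issue.
— Issue II —
At Stage II.1 the franchisee must meet the preponderance of the evidence (weight is at least 49): on (d) the weight is 94 less the opposing 51 gives net 43, < 49, so (d) does not meet the standard.
  Stage II.1 not carried; the franchisee fails its burden.
So the franchisor prevails on this issue.
— Issue III —
At Stage III.1 the franchisee must meet a preponderance (weight exceeds 54): on (g) the weight is 59, > 54, so (g) meets the standard.
  Stage III.1 carried; the burden shifts to the franchisor.
At Stage III.2 the franchisor must meet a preponderance (weight exceeds 54): on (h) the weight is 55, > 54, so (h) meets the standard.
  The franchisor carries the last stage.
With every stage satisfied, the franchisor prevails on this issue.
Per-issue: Issue I → franchisor; Issue II → franchisor; Issue III → franchisor. The franchisee must prevail on at least one issue; overall, the franchisor prevails.

franchisor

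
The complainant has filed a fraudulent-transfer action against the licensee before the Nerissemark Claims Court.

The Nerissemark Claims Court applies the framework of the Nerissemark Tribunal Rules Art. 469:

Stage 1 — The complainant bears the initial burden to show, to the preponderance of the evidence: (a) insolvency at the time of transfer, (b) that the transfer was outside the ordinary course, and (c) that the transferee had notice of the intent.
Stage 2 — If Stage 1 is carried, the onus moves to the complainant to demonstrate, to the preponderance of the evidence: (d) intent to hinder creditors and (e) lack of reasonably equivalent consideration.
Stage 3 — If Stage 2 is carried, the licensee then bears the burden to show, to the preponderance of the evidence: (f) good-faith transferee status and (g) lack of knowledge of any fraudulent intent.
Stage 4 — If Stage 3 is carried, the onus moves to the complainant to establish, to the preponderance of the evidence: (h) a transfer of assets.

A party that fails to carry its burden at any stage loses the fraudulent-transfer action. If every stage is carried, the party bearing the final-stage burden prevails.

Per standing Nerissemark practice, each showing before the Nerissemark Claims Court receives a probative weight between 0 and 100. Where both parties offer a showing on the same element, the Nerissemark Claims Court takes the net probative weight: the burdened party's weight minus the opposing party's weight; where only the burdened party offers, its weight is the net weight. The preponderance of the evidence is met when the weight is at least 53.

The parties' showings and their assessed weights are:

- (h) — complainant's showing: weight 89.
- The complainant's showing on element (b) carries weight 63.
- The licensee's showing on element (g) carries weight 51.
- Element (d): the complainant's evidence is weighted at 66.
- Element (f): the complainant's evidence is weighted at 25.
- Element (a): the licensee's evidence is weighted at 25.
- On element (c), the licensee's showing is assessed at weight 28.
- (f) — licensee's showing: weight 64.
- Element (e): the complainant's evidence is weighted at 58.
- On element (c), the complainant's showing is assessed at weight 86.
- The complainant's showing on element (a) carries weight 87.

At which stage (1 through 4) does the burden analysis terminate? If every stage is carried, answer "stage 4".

stage 3

Stage 1 (complainant, the preponderance of the evidence, weight is at least 53): (a) net 87−25=62 ≥ 53 — meets; (b) 63 ≥ 53 — meets; (c) net 86−28=58 ≥ 53 — meets.
  Stage 1 carried; the burden remains with the complainant.
Stage 2 (complainant, the preponderance of the evidence, weight is at least 53): (d) 66 ≥ 53 — meets; (e) 58 ≥ 53 — meets.
  Stage 2 is satisfied; the onus moves to the licensee.
Stage 3 (licensee, the preponderance of the evidence, weight is at least 53): (f) net 64−25=39 < 53 — fails; (g) 51 < 53 — fails.
  Not every element is met, so the licensee fails to carry Stage 3.
The analysis ends at Stage 3; the complainant prevails.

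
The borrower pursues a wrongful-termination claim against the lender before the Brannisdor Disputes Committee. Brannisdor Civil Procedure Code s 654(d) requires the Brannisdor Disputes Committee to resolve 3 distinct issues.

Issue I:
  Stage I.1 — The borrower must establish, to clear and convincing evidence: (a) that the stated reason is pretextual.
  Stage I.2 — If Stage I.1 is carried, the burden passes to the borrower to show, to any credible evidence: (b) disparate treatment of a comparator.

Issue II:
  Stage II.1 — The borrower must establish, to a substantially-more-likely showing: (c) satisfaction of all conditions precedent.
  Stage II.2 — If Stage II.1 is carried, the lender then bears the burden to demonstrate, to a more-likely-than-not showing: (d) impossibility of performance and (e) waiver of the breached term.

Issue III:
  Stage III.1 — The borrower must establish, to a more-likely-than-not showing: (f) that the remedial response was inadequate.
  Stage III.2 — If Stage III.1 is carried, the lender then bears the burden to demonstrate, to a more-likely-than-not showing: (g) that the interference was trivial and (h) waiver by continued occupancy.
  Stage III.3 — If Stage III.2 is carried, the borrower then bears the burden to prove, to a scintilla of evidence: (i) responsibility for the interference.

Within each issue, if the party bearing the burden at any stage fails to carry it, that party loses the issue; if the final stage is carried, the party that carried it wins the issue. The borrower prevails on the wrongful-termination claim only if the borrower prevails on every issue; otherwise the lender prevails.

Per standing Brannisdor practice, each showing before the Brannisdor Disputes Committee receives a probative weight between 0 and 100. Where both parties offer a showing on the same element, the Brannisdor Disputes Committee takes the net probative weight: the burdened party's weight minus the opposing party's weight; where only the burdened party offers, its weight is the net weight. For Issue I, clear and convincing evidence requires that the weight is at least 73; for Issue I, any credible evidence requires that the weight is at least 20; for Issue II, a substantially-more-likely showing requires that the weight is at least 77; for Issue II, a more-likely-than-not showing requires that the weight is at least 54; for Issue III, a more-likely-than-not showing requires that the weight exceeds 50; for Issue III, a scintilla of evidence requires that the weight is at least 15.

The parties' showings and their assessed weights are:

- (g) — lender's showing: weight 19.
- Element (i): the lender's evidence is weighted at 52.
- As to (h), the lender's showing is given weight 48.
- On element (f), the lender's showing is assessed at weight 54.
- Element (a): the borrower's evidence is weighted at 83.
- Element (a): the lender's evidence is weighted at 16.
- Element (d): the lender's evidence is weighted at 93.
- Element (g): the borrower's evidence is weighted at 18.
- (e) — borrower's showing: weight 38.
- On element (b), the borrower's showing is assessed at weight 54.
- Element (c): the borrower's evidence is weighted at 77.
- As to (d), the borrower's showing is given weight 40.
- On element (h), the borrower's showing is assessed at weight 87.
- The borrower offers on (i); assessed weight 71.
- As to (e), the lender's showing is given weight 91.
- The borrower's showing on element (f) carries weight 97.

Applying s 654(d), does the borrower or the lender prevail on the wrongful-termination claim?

lender

— Issue I —
At Stage I.1 the borrower must meet clear and convincing evidence (weight is at least 73): on (a) the weight is 83 less the opposing 16 gives net 67, < 73, so (a) does not meet the standard.
  Not every element is met, so the borrower fails to carry Stage I.1.
So the lender prevails on this issue.
— Issue II —
At Stage II.1 the borrower must meet a substantially-more-likely showing (weight is at least 77): on (c) the weight is 77, which does reach 77, so (c) meets the standard.
  Stage II.1 is satisfied; the onus moves to the lender.
At Stage II.2 the lender must meet a more-likely-than-not showing (weight is at least 54): on (d) the weight is 93 less the opposing 40 gives net 53, which does not reach 54, so (d) does not meet the standard; on (e) the weight is 91 less the opposing 38 gives net 53, which does not reach 54, so (e) does not meet the standard.
  Stage II.2 not carried; the lender fails its burden.
So the borrower prevails on this issue.
— Issue III —
Stage III.1 (borrower, a more-likely-than-not showing, weight exceeds 50): (f) net 97−54=43 ≤ 50 — fails.
  Stage III.1 not carried; the borrower fails its burden.
The lender prevails on this issue.
Per-issue: Issue I → lender; Issue II → borrower; Issue III → lender. The borrower must prevail on every issue; overall, the lender prevails.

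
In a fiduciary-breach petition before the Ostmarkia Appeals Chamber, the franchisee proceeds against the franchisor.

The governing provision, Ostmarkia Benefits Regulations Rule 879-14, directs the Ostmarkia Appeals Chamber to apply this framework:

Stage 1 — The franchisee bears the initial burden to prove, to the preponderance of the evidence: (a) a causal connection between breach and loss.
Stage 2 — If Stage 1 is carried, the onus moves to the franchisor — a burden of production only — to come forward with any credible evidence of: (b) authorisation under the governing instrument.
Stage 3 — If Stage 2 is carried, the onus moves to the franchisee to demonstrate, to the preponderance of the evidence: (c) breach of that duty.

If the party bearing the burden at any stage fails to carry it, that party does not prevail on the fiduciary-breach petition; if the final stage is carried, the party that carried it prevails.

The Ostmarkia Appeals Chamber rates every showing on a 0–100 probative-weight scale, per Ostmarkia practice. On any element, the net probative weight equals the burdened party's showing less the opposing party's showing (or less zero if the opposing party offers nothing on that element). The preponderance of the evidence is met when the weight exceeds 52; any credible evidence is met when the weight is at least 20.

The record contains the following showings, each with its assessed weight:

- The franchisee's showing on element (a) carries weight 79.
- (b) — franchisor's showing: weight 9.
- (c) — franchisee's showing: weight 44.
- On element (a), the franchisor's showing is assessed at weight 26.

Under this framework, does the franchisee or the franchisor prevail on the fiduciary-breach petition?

franchisee

At Stage 1 the franchisee must meet the preponderance of the evidence (weight exceeds 52): on (a) the weight is 79 less the opposing 26 gives net 53, which does exceed 52, so (a) meets the standard.
  The franchisee carries Stage 1; the franchisor now bears the burden.
At Stage 2 the franchisor must meet any credible evidence (weight is at least 20): on (b) the weight is 9, < 20, so (b) does not meet the standard.
  Not every element is met, so the franchisor fails to carry Stage 2.
The franchisee prevails.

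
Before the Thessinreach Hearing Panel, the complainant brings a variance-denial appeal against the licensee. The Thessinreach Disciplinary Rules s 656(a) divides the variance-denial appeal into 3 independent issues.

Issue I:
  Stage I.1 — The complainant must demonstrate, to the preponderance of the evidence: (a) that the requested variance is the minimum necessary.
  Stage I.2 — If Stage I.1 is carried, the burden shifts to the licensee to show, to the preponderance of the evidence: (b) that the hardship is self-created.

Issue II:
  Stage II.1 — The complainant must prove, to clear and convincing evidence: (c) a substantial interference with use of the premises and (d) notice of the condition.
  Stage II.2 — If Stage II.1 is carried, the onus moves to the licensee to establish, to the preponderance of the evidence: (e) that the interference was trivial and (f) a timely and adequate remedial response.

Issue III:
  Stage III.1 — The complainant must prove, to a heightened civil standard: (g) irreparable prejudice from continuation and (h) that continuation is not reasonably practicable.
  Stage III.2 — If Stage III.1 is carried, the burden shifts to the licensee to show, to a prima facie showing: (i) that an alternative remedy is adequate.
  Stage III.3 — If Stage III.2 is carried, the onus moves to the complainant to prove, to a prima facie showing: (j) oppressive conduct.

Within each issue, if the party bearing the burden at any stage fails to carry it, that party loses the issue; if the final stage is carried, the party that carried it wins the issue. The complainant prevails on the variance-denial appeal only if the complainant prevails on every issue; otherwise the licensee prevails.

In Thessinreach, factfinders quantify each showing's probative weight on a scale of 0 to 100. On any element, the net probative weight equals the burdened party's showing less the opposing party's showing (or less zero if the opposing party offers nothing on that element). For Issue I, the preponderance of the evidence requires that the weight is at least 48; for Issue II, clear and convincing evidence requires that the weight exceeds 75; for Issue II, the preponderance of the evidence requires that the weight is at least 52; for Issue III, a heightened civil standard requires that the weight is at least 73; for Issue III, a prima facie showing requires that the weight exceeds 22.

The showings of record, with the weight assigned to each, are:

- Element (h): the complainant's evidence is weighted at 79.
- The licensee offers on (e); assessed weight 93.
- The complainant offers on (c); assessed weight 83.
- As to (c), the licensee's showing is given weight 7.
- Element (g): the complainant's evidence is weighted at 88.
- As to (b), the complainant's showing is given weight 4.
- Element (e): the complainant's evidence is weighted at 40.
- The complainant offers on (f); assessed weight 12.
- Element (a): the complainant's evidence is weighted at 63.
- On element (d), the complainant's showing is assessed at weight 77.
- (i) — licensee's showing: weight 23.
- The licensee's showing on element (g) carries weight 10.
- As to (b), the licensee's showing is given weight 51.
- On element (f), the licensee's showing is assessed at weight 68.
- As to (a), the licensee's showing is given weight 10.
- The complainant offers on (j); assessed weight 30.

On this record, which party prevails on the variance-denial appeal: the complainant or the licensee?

— Issue I —
At Stage I.1 the complainant must meet the preponderance of the evidence (weight is at least 48): on (a) the weight is 63 less the opposing 10 gives net 53, which does reach 48, so (a) meets the standard.
  Stage I.1 carried; the burden shifts to the licensee.
At Stage I.2 the licensee must meet the preponderance of the evidence (weight is at least 48): on (b) the weight is 51 less the opposing 4 gives net 47, < 48, so (b) does not meet the standard.
  Stage I.2 not carried; the licensee fails its burden.
So the complainant prevails on this issue.
— Issue II —
Stage II.1 (complainant, clear and convincing evidence, weight exceeds 75): (c) net 83−7=76 > 75 — meets; (d) 77 > 75 — meets.
  Stage II.1 carried; the burden shifts to the licensee.
Stage II.2 (licensee, the preponderance of the evidence, weight is at least 52): (e) net 93−40=53 ≥ 52 — meets; (f) net 68−12=56 ≥ 52 — meets.
  The licensee carries the last stage.
Every stage carried; the licensee prevails on this issue.
— Issue III —
Stage III.1 (complainant, a heightened civil standard, weight is at least 73): (g) net 88−10=78 ≥ 73 — meets; (h) 79 ≥ 73 — meets.
  The complainant carries Stage III.1; the licensee now bears the burden.
Stage III.2 (licensee, a prima facie showing, weight exceeds 22): (i) 23 > 22 — meets.
  Stage III.2 carried; the burden shifts to the complainant.
Stage III.3 (complainant, a prima facie showing, weight exceeds 22): (j) 30 > 22 — meets.
  Stage III.3 carried; the final stage is satisfied.
Every stage carried; the complainant prevails on this issue.
Per-issue: Issue I → complainant; Issue II → licensee; Issue III → complainant. The complainant must prevail on every issue; overall, the licensee prevails.

licensee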